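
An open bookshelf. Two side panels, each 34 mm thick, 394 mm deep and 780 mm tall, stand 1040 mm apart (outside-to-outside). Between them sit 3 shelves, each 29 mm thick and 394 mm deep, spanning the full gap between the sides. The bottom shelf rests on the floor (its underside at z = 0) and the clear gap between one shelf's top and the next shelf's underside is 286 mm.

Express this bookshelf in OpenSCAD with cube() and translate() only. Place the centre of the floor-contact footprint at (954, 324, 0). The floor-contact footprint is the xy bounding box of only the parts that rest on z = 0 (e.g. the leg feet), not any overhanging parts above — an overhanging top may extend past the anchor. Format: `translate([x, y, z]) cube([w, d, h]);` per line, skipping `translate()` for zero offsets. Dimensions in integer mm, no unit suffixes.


translate([434, 127, 0]) cube([34, 394, 780]);
translate([1440, 127, 0]) cube([34, 394, 780]);
translate([468, 127, 0]) cube([972, 394, 29]);
translate([468, 127, 315]) cube([972, 394, 29]);
translate([468, 127, 630]) cube([972, 394, 29]);


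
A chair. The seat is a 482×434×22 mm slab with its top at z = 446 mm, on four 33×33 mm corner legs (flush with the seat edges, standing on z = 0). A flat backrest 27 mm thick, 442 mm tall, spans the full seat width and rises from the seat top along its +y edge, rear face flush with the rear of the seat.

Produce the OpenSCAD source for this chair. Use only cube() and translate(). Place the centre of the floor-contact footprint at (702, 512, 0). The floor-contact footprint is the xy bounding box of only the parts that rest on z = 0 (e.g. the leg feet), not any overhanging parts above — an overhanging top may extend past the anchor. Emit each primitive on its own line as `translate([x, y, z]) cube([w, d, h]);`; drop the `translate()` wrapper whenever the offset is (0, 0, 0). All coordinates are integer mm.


translate([461, 295, 424]) cube([482, 434, 22]);
translate([461, 295, 0]) cube([33, 33, 424]);
translate([910, 295, 0]) cube([33, 33, 424]);
translate([461, 696, 0]) cube([33, 33, 424]);
translate([910, 696, 0]) cube([33, 33, 424]);
translate([461, 702, 446]) cube([482, 27, 442]);


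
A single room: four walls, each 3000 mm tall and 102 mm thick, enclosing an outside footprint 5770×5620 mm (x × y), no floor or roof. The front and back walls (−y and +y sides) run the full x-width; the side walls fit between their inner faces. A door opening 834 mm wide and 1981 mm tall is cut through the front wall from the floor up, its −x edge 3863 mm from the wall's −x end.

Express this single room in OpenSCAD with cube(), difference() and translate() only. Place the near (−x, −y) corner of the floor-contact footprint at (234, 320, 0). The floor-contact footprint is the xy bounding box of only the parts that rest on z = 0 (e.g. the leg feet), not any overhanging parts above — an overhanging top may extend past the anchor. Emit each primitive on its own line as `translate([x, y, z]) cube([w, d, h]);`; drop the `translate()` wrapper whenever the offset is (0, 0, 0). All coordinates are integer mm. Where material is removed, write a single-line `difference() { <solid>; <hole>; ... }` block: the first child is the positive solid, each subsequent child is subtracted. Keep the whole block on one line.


difference() { translate([234, 320, 0]) cube([5770, 102, 3000]); translate([4097, 320, 0]) cube([834, 102, 1981]); }
translate([234, 5838, 0]) cube([5770, 102, 3000]);
translate([234, 422, 0]) cube([102, 5416, 3000]);
translate([5902, 422, 0]) cube([102, 5416, 3000]);


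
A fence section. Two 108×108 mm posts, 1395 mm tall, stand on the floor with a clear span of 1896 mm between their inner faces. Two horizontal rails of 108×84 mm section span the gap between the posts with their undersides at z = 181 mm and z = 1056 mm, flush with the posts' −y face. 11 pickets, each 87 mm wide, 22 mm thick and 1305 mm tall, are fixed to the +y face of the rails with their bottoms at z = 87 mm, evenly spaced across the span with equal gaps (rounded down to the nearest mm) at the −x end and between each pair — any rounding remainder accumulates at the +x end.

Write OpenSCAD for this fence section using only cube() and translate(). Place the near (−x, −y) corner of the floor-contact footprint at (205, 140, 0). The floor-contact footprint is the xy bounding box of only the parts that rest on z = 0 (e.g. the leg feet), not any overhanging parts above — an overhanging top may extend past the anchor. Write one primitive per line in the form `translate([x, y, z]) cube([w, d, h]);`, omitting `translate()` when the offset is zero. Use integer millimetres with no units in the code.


translate([205, 140, 0]) cube([108, 108, 1395]);
translate([2209, 140, 0]) cube([108, 108, 1395]);
translate([313, 140, 181]) cube([1896, 108, 84]);
translate([313, 140, 1056]) cube([1896, 108, 84]);
translate([391, 248, 87]) cube([87, 22, 1305]);
translate([556, 248, 87]) cube([87, 22, 1305]);
translate([721, 248, 87]) cube([87, 22, 1305]);
translate([886, 248, 87]) cube([87, 22, 1305]);
translate([1051, 248, 87]) cube([87, 22, 1305]);
translate([1216, 248, 87]) cube([87, 22, 1305]);
translate([1381, 248, 87]) cube([87, 22, 1305]);
translate([1546, 248, 87]) cube([87, 22, 1305]);
translate([1711, 248, 87]) cube([87, 22, 1305]);
translate([1876, 248, 87]) cube([87, 22, 1305]);
translate([2041, 248, 87]) cube([87, 22, 1305]);


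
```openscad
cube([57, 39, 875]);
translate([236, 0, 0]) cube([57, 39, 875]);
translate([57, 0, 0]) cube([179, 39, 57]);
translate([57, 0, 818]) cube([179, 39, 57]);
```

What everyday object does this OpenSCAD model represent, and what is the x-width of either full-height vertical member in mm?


A picture frame. The border width is 57 mm.

Four thin pieces enclosing a rectangular opening — a picture frame. The two full-height stiles are 875 mm tall; the top rail sits at z = 818 and is 57 mm tall, so the border above the opening is 875 − 818 = 57 mm, matching the stile x-width.


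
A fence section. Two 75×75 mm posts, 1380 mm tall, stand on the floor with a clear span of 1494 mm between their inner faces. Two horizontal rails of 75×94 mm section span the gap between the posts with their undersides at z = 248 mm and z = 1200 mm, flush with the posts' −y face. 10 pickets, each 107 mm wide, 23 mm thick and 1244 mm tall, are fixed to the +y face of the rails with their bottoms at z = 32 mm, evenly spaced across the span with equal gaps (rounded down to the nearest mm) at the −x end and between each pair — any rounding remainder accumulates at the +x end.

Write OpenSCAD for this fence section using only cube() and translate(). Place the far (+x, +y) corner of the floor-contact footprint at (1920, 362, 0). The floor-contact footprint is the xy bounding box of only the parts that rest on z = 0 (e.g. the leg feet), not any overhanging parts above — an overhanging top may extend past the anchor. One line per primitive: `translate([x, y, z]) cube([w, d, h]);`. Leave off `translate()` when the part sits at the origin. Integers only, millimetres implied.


translate([276, 287, 0]) cube([75, 75, 1380]);
translate([1845, 287, 0]) cube([75, 75, 1380]);
translate([351, 287, 248]) cube([1494, 75, 94]);
translate([351, 287, 1200]) cube([1494, 75, 94]);
translate([389, 362, 32]) cube([107, 23, 1244]);
translate([534, 362, 32]) cube([107, 23, 1244]);
translate([679, 362, 32]) cube([107, 23, 1244]);
translate([824, 362, 32]) cube([107, 23, 1244]);
translate([969, 362, 32]) cube([107, 23, 1244]);
translate([1114, 362, 32]) cube([107, 23, 1244]);
translate([1259, 362, 32]) cube([107, 23, 1244]);
translate([1404, 362, 32]) cube([107, 23, 1244]);
translate([1549, 362, 32]) cube([107, 23, 1244]);
translate([1694, 362, 32]) cube([107, 23, 1244]);


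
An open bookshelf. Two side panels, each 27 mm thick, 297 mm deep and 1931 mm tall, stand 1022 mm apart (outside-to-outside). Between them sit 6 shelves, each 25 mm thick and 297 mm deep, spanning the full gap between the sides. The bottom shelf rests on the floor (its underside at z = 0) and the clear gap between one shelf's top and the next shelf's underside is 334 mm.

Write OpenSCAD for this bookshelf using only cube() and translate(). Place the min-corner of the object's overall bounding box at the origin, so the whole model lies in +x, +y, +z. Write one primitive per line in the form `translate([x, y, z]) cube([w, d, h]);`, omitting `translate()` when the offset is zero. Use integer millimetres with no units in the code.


cube([27, 297, 1931]);
translate([995, 0, 0]) cube([27, 297, 1931]);
translate([27, 0, 0]) cube([968, 297, 25]);
translate([27, 0, 359]) cube([968, 297, 25]);
translate([27, 0, 718]) cube([968, 297, 25]);
translate([27, 0, 1077]) cube([968, 297, 25]);
translate([27, 0, 1436]) cube([968, 297, 25]);
translate([27, 0, 1795]) cube([968, 297, 25]);


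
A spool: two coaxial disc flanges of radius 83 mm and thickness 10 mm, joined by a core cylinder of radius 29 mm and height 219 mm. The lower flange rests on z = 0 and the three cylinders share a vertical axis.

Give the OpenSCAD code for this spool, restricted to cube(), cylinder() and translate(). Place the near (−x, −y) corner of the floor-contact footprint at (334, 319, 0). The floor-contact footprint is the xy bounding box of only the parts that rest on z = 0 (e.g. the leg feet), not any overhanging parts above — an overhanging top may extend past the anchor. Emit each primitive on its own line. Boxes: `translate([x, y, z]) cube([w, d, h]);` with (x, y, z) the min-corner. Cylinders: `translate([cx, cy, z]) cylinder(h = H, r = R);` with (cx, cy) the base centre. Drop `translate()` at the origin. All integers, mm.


translate([417, 402, 0]) cylinder(h = 10, r = 83);
translate([417, 402, 10]) cylinder(h = 219, r = 29);
translate([417, 402, 229]) cylinder(h = 10, r = 83);


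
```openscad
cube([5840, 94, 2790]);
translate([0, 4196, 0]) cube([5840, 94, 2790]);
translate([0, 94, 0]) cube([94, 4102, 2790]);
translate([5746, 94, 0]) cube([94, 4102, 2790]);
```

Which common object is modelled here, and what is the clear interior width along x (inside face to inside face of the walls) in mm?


A house (or room) frame. The interior width is 5652 mm.

Four 2790 mm walls enclosing a rectangle with no floor or roof — a room or house frame. Outside width is 5840 mm and wall thickness is 94 mm, so the interior width is 5840 − 2 × 94 = 5652 mm.


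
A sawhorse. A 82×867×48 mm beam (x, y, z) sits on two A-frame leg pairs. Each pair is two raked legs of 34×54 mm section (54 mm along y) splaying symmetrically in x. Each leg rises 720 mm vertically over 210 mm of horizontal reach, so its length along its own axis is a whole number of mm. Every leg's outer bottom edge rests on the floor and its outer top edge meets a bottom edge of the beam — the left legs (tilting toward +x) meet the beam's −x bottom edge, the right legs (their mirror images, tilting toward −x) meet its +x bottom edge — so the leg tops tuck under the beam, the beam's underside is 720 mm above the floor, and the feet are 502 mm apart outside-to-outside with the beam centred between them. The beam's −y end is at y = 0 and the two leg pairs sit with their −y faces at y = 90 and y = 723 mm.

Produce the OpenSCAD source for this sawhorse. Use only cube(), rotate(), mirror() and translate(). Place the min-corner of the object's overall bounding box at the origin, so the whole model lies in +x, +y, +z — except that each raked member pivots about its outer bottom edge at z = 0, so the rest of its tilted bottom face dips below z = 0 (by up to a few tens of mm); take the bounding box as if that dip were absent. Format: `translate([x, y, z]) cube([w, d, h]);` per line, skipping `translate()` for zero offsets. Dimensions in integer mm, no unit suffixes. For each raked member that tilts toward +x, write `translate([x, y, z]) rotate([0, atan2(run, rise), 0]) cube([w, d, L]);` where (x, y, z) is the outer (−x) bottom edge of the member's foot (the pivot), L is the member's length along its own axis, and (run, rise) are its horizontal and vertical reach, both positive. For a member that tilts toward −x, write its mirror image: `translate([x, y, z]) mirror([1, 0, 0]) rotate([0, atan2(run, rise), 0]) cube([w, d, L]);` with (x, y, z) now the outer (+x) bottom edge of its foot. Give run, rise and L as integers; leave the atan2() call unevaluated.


translate([210, 0, 720]) cube([82, 867, 48]);
translate([0, 90, 0]) rotate([0, atan2(210, 720), 0]) cube([34, 54, 750]);
translate([502, 90, 0]) mirror([1, 0, 0]) rotate([0, atan2(210, 720), 0]) cube([34, 54, 750]);
translate([0, 723, 0]) rotate([0, atan2(210, 720), 0]) cube([34, 54, 750]);
translate([502, 723, 0]) mirror([1, 0, 0]) rotate([0, atan2(210, 720), 0]) cube([34, 54, 750]);


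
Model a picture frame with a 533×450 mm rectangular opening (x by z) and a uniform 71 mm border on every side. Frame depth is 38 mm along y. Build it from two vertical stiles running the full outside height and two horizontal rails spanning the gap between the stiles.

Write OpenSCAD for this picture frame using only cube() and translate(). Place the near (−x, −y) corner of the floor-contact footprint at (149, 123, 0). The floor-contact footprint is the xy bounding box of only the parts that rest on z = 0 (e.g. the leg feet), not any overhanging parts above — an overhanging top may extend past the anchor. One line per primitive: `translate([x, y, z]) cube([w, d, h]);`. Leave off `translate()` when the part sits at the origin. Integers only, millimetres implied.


translate([149, 123, 0]) cube([71, 38, 592]);
translate([753, 123, 0]) cube([71, 38, 592]);
translate([220, 123, 0]) cube([533, 38, 71]);
translate([220, 123, 521]) cube([533, 38, 71]);


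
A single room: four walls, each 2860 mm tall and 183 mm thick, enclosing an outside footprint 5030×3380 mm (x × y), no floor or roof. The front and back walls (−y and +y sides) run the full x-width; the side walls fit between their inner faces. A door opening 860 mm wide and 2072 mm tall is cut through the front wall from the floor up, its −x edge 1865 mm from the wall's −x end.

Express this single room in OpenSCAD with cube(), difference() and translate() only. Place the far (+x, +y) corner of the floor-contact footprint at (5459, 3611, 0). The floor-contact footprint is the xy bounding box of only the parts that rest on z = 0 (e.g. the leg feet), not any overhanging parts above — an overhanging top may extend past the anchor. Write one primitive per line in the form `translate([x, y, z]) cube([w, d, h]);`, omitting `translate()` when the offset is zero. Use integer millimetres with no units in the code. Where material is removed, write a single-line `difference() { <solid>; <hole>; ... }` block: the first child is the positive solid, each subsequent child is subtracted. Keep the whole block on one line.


difference() { translate([429, 231, 0]) cube([5030, 183, 2860]); translate([2294, 231, 0]) cube([860, 183, 2072]); }
translate([429, 3428, 0]) cube([5030, 183, 2860]);
translate([429, 414, 0]) cube([183, 3014, 2860]);
translate([5276, 414, 0]) cube([183, 3014, 2860]);


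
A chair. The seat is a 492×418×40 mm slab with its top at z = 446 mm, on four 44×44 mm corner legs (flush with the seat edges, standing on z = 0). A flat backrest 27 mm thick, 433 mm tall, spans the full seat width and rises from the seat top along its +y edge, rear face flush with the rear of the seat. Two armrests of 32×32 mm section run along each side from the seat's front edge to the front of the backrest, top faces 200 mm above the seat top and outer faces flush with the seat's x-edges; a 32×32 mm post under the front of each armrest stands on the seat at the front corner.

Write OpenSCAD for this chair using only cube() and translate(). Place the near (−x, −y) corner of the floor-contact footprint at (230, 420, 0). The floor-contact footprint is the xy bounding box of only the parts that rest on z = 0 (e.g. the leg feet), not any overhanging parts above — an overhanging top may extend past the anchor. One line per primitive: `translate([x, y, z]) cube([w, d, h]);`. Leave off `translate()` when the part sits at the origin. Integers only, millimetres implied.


// leg_h = 446 - 40 = 406
// arm post h = 200 - 32 = 168
translate([230, 420, 406]) cube([492, 418, 40]);
translate([230, 420, 0]) cube([44, 44, 406]);
translate([678, 420, 0]) cube([44, 44, 406]);
translate([230, 794, 0]) cube([44, 44, 406]);
translate([678, 794, 0]) cube([44, 44, 406]);
translate([230, 811, 446]) cube([492, 27, 433]);
translate([230, 420, 614]) cube([32, 391, 32]);
translate([690, 420, 614]) cube([32, 391, 32]);
translate([230, 420, 446]) cube([32, 32, 168]);
translate([690, 420, 446]) cube([32, 32, 168]);


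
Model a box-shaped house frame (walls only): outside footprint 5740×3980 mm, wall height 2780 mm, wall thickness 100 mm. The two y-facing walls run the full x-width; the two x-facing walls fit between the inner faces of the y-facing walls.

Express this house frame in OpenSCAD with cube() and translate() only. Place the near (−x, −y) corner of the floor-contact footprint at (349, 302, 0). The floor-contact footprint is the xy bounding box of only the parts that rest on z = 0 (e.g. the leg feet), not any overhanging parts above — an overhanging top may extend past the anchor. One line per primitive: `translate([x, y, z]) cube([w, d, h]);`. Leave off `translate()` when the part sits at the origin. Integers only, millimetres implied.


translate([349, 302, 0]) cube([5740, 100, 2780]);
translate([349, 4182, 0]) cube([5740, 100, 2780]);
translate([349, 402, 0]) cube([100, 3780, 2780]);
translate([5989, 402, 0]) cube([100, 3780, 2780]);


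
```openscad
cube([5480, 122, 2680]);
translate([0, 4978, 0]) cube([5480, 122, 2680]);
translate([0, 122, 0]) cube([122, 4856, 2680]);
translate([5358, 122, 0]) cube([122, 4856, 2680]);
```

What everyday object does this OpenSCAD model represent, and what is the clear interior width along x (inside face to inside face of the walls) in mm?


A house (or room) frame. The interior width is 5236 mm.

Four 2680 mm walls enclosing a rectangle with no floor or roof — a room or house frame. Outside width is 5480 mm and wall thickness is 122 mm, so the interior width is 5480 − 2 × 122 = 5236 mm.


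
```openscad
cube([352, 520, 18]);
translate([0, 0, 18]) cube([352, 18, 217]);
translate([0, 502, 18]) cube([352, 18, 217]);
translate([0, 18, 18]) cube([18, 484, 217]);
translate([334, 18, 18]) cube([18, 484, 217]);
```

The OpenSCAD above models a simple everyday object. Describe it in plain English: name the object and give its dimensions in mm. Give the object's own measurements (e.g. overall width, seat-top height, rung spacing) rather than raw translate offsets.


An open-topped rectangular box: outside dimensions 352×520×235 mm, with a uniform wall and base thickness of 18 mm. The base is a full 352×520 slab on the floor; four walls sit on top of the base. The front and back walls (the −y and +y sides) span the full width; the two side walls fit between them.


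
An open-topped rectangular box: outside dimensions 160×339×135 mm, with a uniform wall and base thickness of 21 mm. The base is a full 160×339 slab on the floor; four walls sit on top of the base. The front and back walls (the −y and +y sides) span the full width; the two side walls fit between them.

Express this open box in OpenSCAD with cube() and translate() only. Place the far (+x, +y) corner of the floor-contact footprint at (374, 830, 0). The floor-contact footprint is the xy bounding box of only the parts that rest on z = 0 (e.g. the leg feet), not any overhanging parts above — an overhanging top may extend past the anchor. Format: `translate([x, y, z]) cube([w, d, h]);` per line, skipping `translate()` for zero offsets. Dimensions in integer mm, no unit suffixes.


translate([214, 491, 0]) cube([160, 339, 21]);
translate([214, 491, 21]) cube([160, 21, 114]);
translate([214, 809, 21]) cube([160, 21, 114]);
translate([214, 512, 21]) cube([21, 297, 114]);
translate([353, 512, 21]) cube([21, 297, 114]);


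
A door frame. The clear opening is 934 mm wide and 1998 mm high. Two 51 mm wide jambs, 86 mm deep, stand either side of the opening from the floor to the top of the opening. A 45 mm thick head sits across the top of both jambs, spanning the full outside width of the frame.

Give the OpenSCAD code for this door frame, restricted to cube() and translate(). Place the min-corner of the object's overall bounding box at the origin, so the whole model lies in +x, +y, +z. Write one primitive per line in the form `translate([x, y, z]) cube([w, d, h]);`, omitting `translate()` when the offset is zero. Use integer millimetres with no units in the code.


cube([51, 86, 1998]);
translate([985, 0, 0]) cube([51, 86, 1998]);
translate([0, 0, 1998]) cube([1036, 86, 45]);


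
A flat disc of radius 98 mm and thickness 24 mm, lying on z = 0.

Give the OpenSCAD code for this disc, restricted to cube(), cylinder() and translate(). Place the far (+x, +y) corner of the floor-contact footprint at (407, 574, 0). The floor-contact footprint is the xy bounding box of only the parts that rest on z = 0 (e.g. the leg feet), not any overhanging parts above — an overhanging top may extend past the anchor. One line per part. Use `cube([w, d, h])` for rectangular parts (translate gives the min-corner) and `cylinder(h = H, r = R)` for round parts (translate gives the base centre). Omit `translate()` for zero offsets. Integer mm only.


translate([309, 476, 0]) cylinder(h = 24, r = 98);


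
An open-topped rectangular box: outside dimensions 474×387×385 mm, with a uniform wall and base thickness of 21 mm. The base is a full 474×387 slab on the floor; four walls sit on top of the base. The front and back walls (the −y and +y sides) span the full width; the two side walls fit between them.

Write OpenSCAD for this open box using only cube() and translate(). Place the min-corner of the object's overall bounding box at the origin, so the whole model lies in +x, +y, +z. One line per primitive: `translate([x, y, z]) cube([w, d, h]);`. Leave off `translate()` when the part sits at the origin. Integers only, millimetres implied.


cube([474, 387, 21]);
translate([0, 0, 21]) cube([474, 21, 364]);
translate([0, 366, 21]) cube([474, 21, 364]);
translate([0, 21, 21]) cube([21, 345, 364]);
translate([453, 21, 21]) cube([21, 345, 364]);


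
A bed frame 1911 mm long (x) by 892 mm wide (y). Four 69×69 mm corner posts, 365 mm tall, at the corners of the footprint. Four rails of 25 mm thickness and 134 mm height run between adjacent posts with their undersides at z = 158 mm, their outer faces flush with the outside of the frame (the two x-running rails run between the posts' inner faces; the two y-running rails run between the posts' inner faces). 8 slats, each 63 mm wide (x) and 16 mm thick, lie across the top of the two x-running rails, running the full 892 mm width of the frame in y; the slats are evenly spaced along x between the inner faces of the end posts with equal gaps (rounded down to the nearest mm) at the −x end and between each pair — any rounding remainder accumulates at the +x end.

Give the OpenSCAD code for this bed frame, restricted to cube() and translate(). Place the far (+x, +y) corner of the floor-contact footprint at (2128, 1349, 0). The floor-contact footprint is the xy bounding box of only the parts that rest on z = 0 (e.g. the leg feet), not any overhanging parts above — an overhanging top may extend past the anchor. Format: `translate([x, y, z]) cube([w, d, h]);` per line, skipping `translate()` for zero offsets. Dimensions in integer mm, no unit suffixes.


translate([217, 457, 0]) cube([69, 69, 365]);
translate([217, 1280, 0]) cube([69, 69, 365]);
translate([2059, 457, 0]) cube([69, 69, 365]);
translate([2059, 1280, 0]) cube([69, 69, 365]);
translate([286, 457, 158]) cube([1773, 25, 134]);
translate([286, 1324, 158]) cube([1773, 25, 134]);
translate([217, 526, 158]) cube([25, 754, 134]);
translate([2103, 526, 158]) cube([25, 754, 134]);
translate([427, 457, 292]) cube([63, 892, 16]);
translate([631, 457, 292]) cube([63, 892, 16]);
translate([835, 457, 292]) cube([63, 892, 16]);
translate([1039, 457, 292]) cube([63, 892, 16]);
translate([1243, 457, 292]) cube([63, 892, 16]);
translate([1447, 457, 292]) cube([63, 892, 16]);
translate([1651, 457, 292]) cube([63, 892, 16]);
translate([1855, 457, 292]) cube([63, 892, 16]);


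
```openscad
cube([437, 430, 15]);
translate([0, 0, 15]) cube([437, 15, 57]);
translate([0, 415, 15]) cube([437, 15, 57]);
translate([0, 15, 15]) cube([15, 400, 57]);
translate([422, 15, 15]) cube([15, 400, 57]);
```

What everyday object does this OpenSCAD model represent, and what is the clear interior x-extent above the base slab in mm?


An open box. The internal width is 407 mm.

A 437×430 base slab with four walls standing on it — an open box. The base is 437 mm wide and the walls are 15 mm thick, so the internal width is 437 − 2 × 15 = 407 mm.


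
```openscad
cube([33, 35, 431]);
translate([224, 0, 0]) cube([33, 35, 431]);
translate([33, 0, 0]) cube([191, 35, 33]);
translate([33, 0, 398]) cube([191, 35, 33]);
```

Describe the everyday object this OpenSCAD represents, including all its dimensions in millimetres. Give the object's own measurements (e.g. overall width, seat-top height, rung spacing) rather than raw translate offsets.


A rectangular picture frame lying in the x–z plane (depth along y). The opening is 191 mm wide (x) by 365 mm tall (z), surrounded by a border 33 mm wide on all four sides. The frame is 35 mm deep and is made of two full-height vertical stiles with two horizontal rails fitted between them.


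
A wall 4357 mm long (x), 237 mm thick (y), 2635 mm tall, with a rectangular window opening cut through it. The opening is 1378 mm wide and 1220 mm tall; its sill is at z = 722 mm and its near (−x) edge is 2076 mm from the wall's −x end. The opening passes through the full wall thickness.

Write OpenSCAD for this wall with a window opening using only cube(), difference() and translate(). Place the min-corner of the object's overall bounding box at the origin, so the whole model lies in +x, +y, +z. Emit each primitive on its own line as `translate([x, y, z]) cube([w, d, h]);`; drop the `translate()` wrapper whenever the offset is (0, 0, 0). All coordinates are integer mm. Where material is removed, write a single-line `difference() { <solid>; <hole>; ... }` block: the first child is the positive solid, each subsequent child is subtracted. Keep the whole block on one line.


difference() { cube([4357, 237, 2635]); translate([2076, 0, 722]) cube([1378, 237, 1220]); }


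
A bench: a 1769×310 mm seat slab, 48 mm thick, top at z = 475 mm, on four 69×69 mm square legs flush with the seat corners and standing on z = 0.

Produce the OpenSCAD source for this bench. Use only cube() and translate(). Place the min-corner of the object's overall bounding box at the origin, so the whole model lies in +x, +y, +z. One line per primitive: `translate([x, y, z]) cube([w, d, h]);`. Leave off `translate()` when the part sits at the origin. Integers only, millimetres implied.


translate([0, 0, 427]) cube([1769, 310, 48]);
cube([69, 69, 427]);
translate([0, 241, 0]) cube([69, 69, 427]);
translate([1700, 0, 0]) cube([69, 69, 427]);
translate([1700, 241, 0]) cube([69, 69, 427]);


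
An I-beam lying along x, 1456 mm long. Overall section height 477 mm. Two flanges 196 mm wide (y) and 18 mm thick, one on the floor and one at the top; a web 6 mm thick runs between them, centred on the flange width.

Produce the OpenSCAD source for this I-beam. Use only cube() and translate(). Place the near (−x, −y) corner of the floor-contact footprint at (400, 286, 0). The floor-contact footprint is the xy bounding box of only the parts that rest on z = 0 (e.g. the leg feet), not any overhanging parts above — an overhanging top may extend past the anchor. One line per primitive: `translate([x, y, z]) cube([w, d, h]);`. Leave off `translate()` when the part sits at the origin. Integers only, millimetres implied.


translate([400, 286, 0]) cube([1456, 196, 18]);
translate([400, 381, 18]) cube([1456, 6, 441]);
translate([400, 286, 459]) cube([1456, 196, 18]);


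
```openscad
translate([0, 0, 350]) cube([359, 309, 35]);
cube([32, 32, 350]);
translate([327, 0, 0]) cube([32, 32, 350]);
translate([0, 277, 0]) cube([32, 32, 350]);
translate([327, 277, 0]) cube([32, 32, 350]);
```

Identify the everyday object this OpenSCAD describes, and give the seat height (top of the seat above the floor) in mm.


A stool. The seat height is 385 mm.

A 359×309×35 slab at z = 350 on four corner posts — a stool. The seat top is 350 + 35 = 385 mm.


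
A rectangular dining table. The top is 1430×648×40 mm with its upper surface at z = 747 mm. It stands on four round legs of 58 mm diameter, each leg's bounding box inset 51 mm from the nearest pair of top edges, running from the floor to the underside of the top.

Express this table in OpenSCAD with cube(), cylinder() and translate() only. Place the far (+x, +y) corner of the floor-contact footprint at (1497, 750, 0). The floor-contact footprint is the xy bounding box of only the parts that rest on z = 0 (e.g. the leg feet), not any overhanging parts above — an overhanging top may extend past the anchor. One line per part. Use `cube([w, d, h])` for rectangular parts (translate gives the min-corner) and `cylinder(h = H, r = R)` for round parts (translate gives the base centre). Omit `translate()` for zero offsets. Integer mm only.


translate([118, 153, 707]) cube([1430, 648, 40]);
translate([198, 233, 0]) cylinder(h = 707, r = 29);
translate([1468, 233, 0]) cylinder(h = 707, r = 29);
translate([198, 721, 0]) cylinder(h = 707, r = 29);
translate([1468, 721, 0]) cylinder(h = 707, r = 29);


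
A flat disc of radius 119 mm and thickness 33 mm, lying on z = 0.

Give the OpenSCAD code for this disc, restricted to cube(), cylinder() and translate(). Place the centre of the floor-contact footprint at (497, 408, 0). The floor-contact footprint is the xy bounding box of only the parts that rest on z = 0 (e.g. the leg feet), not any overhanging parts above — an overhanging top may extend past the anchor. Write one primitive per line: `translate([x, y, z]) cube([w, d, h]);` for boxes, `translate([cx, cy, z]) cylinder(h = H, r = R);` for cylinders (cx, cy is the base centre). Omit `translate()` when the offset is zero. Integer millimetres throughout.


translate([497, 408, 0]) cylinder(h = 33, r = 119);


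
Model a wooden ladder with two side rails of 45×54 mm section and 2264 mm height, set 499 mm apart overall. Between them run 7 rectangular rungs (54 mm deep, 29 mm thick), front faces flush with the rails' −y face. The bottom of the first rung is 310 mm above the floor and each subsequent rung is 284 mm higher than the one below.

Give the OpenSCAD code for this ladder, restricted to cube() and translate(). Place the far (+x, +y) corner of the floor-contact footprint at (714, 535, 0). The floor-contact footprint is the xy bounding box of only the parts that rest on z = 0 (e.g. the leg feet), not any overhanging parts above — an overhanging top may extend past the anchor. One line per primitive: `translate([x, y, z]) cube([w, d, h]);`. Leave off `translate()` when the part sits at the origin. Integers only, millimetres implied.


translate([215, 481, 0]) cube([45, 54, 2264]);
translate([669, 481, 0]) cube([45, 54, 2264]);
translate([260, 481, 310]) cube([409, 54, 29]);
translate([260, 481, 594]) cube([409, 54, 29]);
translate([260, 481, 878]) cube([409, 54, 29]);
translate([260, 481, 1162]) cube([409, 54, 29]);
translate([260, 481, 1446]) cube([409, 54, 29]);
translate([260, 481, 1730]) cube([409, 54, 29]);
translate([260, 481, 2014]) cube([409, 54, 29]);


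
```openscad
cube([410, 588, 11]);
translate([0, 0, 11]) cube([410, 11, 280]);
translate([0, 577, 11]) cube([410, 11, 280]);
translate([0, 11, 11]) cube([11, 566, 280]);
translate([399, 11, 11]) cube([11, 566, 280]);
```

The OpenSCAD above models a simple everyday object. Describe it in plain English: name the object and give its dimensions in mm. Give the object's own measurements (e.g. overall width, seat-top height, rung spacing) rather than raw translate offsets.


An open-topped rectangular box: outside dimensions 410×588×291 mm, with a uniform wall and base thickness of 11 mm. The base is a full 410×588 slab on the floor; four walls sit on top of the base. The front and back walls (the −y and +y sides) span the full width; the two side walls fit between them.


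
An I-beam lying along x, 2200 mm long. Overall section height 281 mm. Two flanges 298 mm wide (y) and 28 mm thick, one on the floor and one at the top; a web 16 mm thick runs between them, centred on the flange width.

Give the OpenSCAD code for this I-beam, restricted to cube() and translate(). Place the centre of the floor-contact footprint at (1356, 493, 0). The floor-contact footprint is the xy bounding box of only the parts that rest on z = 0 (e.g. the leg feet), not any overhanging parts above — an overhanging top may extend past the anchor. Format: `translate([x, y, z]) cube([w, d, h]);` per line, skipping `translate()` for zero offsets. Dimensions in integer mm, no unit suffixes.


translate([256, 344, 0]) cube([2200, 298, 28]);
translate([256, 485, 28]) cube([2200, 16, 225]);
translate([256, 344, 253]) cube([2200, 298, 28]);


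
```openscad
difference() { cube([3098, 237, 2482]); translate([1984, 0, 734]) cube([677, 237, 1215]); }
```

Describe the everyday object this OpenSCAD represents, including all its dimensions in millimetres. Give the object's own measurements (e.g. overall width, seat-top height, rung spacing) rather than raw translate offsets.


A wall 3098 mm long (x), 237 mm thick (y), 2482 mm tall, with a rectangular window opening cut through it. The opening is 677 mm wide and 1215 mm tall; its sill is at z = 734 mm and its near (−x) edge is 1984 mm from the wall's −x end. The opening passes through the full wall thickness.


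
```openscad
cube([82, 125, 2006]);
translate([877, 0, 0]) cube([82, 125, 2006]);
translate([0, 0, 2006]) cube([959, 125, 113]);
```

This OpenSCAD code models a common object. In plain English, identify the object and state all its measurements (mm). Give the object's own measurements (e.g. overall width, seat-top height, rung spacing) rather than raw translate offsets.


A door frame. The clear opening is 795 mm wide and 2006 mm high. Two 82 mm wide jambs, 125 mm deep, stand either side of the opening from the floor to the top of the opening. A 113 mm thick head sits across the top of both jambs, spanning the full outside width of the frame.


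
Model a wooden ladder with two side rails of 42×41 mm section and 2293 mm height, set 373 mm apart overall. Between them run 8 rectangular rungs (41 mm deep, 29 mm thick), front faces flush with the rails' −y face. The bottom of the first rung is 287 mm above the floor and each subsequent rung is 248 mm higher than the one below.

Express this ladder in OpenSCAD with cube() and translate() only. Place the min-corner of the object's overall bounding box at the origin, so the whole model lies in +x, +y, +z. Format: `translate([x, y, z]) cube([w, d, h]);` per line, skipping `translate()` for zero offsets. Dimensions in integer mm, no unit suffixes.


cube([42, 41, 2293]);
translate([331, 0, 0]) cube([42, 41, 2293]);
translate([42, 0, 287]) cube([289, 41, 29]);
translate([42, 0, 535]) cube([289, 41, 29]);
translate([42, 0, 783]) cube([289, 41, 29]);
translate([42, 0, 1031]) cube([289, 41, 29]);
translate([42, 0, 1279]) cube([289, 41, 29]);
translate([42, 0, 1527]) cube([289, 41, 29]);
translate([42, 0, 1775]) cube([289, 41, 29]);
translate([42, 0, 2023]) cube([289, 41, 29]);


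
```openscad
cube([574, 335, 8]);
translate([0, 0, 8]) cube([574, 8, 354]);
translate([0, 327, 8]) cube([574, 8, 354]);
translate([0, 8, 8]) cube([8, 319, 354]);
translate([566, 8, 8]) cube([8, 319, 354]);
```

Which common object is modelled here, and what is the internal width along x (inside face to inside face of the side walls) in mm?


An open box. The internal width is 558 mm.

A 574×335 base slab with four walls standing on it — an open box. The base is 574 mm wide and the walls are 8 mm thick, so the internal width is 574 − 2 × 8 = 558 mm.


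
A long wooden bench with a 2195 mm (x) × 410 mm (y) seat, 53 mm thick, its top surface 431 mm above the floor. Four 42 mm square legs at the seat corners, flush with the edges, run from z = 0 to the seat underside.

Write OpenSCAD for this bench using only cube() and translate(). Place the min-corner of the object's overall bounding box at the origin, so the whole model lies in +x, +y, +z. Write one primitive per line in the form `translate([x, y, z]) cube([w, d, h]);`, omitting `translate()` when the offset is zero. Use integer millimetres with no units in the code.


// leg_h = 431 − 53 = 378
translate([0, 0, 378]) cube([2195, 410, 53]);
cube([42, 42, 378]);
translate([0, 368, 0]) cube([42, 42, 378]);
translate([2153, 0, 0]) cube([42, 42, 378]);
translate([2153, 368, 0]) cube([42, 42, 378]);


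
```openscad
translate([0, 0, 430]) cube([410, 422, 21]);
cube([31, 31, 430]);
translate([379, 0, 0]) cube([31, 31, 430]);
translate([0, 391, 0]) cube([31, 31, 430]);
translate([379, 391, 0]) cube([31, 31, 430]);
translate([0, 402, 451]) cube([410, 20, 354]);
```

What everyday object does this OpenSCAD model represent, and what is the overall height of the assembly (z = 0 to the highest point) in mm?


A chair. The overall height is 805 mm.

A slab on four corner posts with a tall panel at the back — a chair. The seat slab sits at z = 430 with thickness 21, and the 354 mm backrest starts at the seat top, so the overall height is 430 + 21 + 354 = 805 mm.


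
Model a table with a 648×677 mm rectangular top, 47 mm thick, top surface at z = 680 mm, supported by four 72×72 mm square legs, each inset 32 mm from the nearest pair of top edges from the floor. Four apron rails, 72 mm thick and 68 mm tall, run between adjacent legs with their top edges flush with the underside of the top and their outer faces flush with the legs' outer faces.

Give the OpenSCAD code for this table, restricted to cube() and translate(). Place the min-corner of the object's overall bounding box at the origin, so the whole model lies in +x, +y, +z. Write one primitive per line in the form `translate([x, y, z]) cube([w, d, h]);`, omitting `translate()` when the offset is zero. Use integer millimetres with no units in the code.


// leg_h = 680 - 47 = 633
// apron z = 633 - 68 = 565
translate([0, 0, 633]) cube([648, 677, 47]);
translate([32, 32, 0]) cube([72, 72, 633]);
translate([544, 32, 0]) cube([72, 72, 633]);
translate([32, 573, 0]) cube([72, 72, 633]);
translate([544, 573, 0]) cube([72, 72, 633]);
translate([104, 32, 565]) cube([440, 72, 68]);
translate([104, 573, 565]) cube([440, 72, 68]);
translate([32, 104, 565]) cube([72, 469, 68]);
translate([544, 104, 565]) cube([72, 469, 68]);


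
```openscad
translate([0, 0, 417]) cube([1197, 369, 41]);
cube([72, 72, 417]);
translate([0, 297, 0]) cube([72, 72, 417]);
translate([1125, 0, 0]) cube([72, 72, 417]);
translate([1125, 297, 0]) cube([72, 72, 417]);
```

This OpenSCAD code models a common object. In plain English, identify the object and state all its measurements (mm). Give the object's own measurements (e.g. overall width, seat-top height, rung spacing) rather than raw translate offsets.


A bench: a 1197×369 mm seat slab, 41 mm thick, top at z = 458 mm, on four 72×72 mm square legs flush with the seat corners and standing on z = 0.


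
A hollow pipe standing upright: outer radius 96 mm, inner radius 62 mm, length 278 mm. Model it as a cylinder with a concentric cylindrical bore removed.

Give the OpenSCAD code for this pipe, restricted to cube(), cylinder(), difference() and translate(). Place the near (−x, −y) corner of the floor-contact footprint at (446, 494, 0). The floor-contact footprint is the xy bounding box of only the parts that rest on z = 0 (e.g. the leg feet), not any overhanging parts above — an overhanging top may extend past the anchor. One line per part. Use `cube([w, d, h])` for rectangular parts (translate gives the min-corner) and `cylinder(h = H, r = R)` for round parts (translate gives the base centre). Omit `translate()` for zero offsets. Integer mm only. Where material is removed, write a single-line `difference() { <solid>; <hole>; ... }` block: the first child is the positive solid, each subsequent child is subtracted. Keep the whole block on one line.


difference() { translate([542, 590, 0]) cylinder(h = 278, r = 96); translate([542, 590, 0]) cylinder(h = 278, r = 62); }
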